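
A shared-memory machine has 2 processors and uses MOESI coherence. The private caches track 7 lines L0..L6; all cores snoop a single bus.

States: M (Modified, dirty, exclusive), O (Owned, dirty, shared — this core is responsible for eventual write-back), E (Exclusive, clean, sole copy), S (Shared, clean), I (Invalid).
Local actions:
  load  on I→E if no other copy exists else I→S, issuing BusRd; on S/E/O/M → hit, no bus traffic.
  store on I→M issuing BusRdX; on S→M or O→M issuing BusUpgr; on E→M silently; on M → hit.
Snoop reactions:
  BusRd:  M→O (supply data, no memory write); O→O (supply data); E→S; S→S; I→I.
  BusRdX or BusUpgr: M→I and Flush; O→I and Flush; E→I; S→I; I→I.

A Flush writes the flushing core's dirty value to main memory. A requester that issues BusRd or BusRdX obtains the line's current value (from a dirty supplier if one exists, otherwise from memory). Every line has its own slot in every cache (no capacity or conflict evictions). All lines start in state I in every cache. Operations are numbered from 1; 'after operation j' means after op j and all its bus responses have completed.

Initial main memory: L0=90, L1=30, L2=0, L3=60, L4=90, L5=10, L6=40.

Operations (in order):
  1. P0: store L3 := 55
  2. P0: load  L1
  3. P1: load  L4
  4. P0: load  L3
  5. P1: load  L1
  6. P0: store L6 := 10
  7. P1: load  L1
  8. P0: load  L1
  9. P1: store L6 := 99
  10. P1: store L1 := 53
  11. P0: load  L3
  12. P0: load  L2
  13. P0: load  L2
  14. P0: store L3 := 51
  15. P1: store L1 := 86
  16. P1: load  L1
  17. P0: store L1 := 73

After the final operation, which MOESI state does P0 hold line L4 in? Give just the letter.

step 1: P0: store L3 := 55  ⟶  MI  (L3)  txn=BusRdX  M[L3]=60
step 2: P0: load  L1  ⟶  EI  (L1)  txn=BusRd  M[L1]=30
step 3: P1: load  L4  ⟶  IE  (L4)  txn=BusRd  M[L4]=90
step 4: P0: load  L3  ⟶  MI  (L3)  txn=∅  M[L3]=60
step 5: P1: load  L1  ⟶  SS  (L1)  txn=BusRd  M[L1]=30
step 6: P0: store L6 := 10  ⟶  MI  (L6)  txn=BusRdX  M[L6]=40
step 7: P1: load  L1  ⟶  SS  (L1)  txn=∅  M[L1]=30
step 8: P0: load  L1  ⟶  SS  (L1)  txn=∅  M[L1]=30
step 9: P1: store L6 := 99  ⟶  IM  (L6)  txn=BusRdX+Flush  M[L6]=10
step 10: P1: store L1 := 53  ⟶  IM  (L1)  txn=BusUpgr  M[L1]=30
step 11: P0: load  L3  ⟶  MI  (L3)  txn=∅  M[L3]=60
step 12: P0: load  L2  ⟶  EI  (L2)  txn=BusRd  M[L2]=0
step 13: P0: load  L2  ⟶  EI  (L2)  txn=∅  M[L2]=0
step 14: P0: store L3 := 51  ⟶  MI  (L3)  txn=∅  M[L3]=60
step 15: P1: store L1 := 86  ⟶  IM  (L1)  txn=∅  M[L1]=30
step 16: P1: load  L1  ⟶  IM  (L1)  txn=∅  M[L1]=30
step 17: P0: store L1 := 73  ⟶  MI  (L1)  txn=BusRdX+Flush  M[L1]=86

state = I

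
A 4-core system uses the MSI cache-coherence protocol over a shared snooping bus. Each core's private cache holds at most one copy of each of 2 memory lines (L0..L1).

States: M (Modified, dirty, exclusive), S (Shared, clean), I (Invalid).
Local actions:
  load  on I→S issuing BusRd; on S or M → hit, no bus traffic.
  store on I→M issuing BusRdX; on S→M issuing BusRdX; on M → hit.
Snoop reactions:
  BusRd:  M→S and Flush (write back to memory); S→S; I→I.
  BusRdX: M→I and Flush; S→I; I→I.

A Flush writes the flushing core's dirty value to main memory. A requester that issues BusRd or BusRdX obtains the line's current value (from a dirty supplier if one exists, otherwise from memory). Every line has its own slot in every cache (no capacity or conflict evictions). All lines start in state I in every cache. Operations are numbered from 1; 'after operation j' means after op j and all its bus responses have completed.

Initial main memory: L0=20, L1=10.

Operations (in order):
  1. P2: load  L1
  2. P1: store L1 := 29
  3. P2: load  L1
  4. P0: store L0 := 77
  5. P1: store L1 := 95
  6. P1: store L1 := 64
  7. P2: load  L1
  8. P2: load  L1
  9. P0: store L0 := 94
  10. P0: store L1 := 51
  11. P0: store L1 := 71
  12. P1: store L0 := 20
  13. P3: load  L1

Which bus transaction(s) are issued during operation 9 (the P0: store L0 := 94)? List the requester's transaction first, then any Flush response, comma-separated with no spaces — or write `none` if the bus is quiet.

bus = none

  op1 P2: load  L1 → I/I/S/I on L1; bus BusRd; mem=10
  op2 P1: store L1 := 29 → I/M/I/I on L1; bus BusRdX; mem=10
  op3 P2: load  L1 → I/S/S/I on L1; bus BusRd Flush; mem=29
  op4 P0: store L0 := 77 → M/I/I/I on L0; bus BusRdX; mem=20
  op5 P1: store L1 := 95 → I/M/I/I on L1; bus BusRdX; mem=29
  op6 P1: store L1 := 64 → I/M/I/I on L1; bus (none); mem=29
  op7 P2: load  L1 → I/S/S/I on L1; bus BusRd Flush; mem=64
  op8 P2: load  L1 → I/S/S/I on L1; bus (none); mem=64
  op9 P0: store L0 := 94 → M/I/I/I on L0; bus (none); mem=20
  op10 P0: store L1 := 51 → M/I/I/I on L1; bus BusRdX; mem=64
  op11 P0: store L1 := 71 → M/I/I/I on L1; bus (none); mem=64
  op12 P1: store L0 := 20 → I/M/I/I on L0; bus BusRdX Flush; mem=94
  op13 P3: load  L1 → S/I/I/S on L1; bus BusRd Flush; mem=71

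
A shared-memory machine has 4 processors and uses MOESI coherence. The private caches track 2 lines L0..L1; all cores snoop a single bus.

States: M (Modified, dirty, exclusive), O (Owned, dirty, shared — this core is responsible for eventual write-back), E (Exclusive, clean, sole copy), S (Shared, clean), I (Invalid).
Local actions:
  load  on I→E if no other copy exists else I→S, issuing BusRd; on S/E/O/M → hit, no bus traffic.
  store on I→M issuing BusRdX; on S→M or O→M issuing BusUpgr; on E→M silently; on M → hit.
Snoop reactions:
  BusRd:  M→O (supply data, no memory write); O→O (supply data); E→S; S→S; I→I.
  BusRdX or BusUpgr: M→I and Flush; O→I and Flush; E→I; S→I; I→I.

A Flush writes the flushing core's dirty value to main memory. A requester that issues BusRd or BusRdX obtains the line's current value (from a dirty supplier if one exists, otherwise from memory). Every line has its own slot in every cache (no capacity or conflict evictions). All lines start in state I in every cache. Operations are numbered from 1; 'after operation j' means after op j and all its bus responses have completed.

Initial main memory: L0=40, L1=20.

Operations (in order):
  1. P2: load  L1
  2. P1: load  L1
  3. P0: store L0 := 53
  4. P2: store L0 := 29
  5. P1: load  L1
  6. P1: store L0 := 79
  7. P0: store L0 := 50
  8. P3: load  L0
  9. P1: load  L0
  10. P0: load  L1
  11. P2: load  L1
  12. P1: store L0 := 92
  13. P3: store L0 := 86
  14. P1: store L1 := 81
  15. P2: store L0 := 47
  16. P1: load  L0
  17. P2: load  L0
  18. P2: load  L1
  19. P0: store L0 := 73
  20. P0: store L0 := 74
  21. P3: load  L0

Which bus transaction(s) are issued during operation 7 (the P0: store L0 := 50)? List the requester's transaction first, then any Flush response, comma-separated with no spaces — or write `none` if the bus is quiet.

1. P2: load  L1  bus=[BusRd]  L1: P0=I P1=I P2=E P3=I  mem[L1]=20
2. P1: load  L1  bus=[BusRd]  L1: P0=I P1=S P2=S P3=I  mem[L1]=20
3. P0: store L0 := 53  bus=[BusRdX]  L0: P0=M P1=I P2=I P3=I  mem[L0]=40
4. P2: store L0 := 29  bus=[BusRdX,Flush]  L0: P0=I P1=I P2=M P3=I  mem[L0]=53
5. P1: load  L1  bus=[-]  L1: P0=I P1=S P2=S P3=I  mem[L1]=20
6. P1: store L0 := 79  bus=[BusRdX,Flush]  L0: P0=I P1=M P2=I P3=I  mem[L0]=29
7. P0: store L0 := 50  bus=[BusRdX,Flush]  L0: P0=M P1=I P2=I P3=I  mem[L0]=79
8. P3: load  L0  bus=[BusRd]  L0: P0=O P1=I P2=I P3=S  mem[L0]=79
9. P1: load  L0  bus=[BusRd]  L0: P0=O P1=S P2=I P3=S  mem[L0]=79
10. P0: load  L1  bus=[BusRd]  L1: P0=S P1=S P2=S P3=I  mem[L1]=20
11. P2: load  L1  bus=[-]  L1: P0=S P1=S P2=S P3=I  mem[L1]=20
12. P1: store L0 := 92  bus=[BusUpgr,Flush]  L0: P0=I P1=M P2=I P3=I  mem[L0]=50
13. P3: store L0 := 86  bus=[BusRdX,Flush]  L0: P0=I P1=I P2=I P3=M  mem[L0]=92
14. P1: store L1 := 81  bus=[BusUpgr]  L1: P0=I P1=M P2=I P3=I  mem[L1]=20
15. P2: store L0 := 47  bus=[BusRdX,Flush]  L0: P0=I P1=I P2=M P3=I  mem[L0]=86
16. P1: load  L0  bus=[BusRd]  L0: P0=I P1=S P2=O P3=I  mem[L0]=86
17. P2: load  L0  bus=[-]  L0: P0=I P1=S P2=O P3=I  mem[L0]=86
18. P2: load  L1  bus=[BusRd]  L1: P0=I P1=O P2=S P3=I  mem[L1]=20
19. P0: store L0 := 73  bus=[BusRdX,Flush]  L0: P0=M P1=I P2=I P3=I  mem[L0]=47
20. P0: store L0 := 74  bus=[-]  L0: P0=M P1=I P2=I P3=I  mem[L0]=47
21. P3: load  L0  bus=[BusRd]  L0: P0=O P1=I P2=I P3=S  mem[L0]=47

bus = BusRdX,Flush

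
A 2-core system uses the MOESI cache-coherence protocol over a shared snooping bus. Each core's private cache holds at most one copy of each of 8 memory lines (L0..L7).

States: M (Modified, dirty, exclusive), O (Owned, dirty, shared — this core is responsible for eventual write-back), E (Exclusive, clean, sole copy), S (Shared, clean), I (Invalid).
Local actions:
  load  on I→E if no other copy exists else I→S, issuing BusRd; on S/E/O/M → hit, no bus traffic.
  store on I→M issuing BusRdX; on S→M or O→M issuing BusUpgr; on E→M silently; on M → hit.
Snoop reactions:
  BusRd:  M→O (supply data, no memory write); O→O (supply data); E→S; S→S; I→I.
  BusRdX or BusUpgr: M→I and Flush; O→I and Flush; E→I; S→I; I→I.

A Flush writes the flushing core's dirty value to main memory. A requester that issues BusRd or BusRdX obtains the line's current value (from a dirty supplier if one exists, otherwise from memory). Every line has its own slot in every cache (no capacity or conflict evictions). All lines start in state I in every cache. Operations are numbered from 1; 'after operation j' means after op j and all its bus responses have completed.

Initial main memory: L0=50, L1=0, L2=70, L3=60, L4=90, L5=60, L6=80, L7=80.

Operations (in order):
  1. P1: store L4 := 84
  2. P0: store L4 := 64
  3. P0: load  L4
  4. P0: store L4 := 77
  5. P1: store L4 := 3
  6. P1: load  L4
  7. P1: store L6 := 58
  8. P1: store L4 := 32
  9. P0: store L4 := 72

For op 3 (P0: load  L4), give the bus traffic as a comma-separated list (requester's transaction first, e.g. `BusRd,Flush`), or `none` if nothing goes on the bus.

[1] P1: store L4 := 84 | P0:I, P1:M(84) | bus: BusRdX
[2] P0: store L4 := 64 | P0:M(64), P1:I | bus: BusRdX,Flush
[3] P0: load  L4 | P0:M(64), P1:I | bus: none
[4] P0: store L4 := 77 | P0:M(77), P1:I | bus: none
[5] P1: store L4 := 3 | P0:I, P1:M(3) | bus: BusRdX,Flush
[6] P1: load  L4 | P0:I, P1:M(3) | bus: none
[7] P1: store L6 := 58 | P0:I, P1:M(58) | bus: BusRdX
[8] P1: store L4 := 32 | P0:I, P1:M(32) | bus: none
[9] P0: store L4 := 72 | P0:M(72), P1:I | bus: BusRdX,Flush

bus = none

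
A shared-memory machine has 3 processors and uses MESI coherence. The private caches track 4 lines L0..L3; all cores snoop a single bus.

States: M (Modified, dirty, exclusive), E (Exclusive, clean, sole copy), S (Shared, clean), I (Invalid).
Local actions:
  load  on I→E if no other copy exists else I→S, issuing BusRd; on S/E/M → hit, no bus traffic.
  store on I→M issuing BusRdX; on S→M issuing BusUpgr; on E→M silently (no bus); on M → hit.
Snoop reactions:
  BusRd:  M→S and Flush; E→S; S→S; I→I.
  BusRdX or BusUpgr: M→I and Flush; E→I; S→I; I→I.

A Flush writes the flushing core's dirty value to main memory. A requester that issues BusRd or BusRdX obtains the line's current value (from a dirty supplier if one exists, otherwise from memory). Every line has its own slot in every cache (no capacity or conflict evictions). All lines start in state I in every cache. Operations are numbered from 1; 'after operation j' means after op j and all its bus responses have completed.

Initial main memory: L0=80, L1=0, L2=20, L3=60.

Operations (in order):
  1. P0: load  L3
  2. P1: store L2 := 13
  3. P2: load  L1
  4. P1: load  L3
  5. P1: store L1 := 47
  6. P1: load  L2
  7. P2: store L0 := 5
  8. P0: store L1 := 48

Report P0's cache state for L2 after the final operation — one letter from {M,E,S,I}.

state = I

step 1: P0: load  L3  ⟶  EII  (L3)  txn=BusRd  M[L3]=60
step 2: P1: store L2 := 13  ⟶  IMI  (L2)  txn=BusRdX  M[L2]=20
step 3: P2: load  L1  ⟶  IIE  (L1)  txn=BusRd  M[L1]=0
step 4: P1: load  L3  ⟶  SSI  (L3)  txn=BusRd  M[L3]=60
step 5: P1: store L1 := 47  ⟶  IMI  (L1)  txn=BusRdX  M[L1]=0
step 6: P1: load  L2  ⟶  IMI  (L2)  txn=∅  M[L2]=20
step 7: P2: store L0 := 5  ⟶  IIM  (L0)  txn=BusRdX  M[L0]=80
step 8: P0: store L1 := 48  ⟶  MII  (L1)  txn=BusRdX+Flush  M[L1]=47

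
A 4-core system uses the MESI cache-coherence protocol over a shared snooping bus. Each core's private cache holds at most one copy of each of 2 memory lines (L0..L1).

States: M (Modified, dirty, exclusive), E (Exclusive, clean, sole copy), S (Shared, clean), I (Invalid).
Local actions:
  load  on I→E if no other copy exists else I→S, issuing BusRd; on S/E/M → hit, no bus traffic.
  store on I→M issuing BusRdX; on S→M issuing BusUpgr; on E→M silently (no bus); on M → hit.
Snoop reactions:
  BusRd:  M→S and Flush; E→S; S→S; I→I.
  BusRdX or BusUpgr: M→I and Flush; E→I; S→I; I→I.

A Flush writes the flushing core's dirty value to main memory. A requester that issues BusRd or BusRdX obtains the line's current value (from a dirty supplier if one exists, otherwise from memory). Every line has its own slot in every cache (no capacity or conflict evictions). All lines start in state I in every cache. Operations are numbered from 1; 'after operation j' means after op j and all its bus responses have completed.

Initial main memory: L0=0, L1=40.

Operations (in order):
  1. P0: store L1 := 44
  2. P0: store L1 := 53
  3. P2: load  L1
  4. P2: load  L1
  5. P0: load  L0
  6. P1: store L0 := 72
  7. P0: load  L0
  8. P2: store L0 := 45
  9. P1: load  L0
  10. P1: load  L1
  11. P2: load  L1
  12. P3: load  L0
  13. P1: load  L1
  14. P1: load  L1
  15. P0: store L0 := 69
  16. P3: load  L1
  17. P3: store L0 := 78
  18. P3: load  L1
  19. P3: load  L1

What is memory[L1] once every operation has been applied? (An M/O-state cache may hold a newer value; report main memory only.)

  op1 P0: store L1 := 44 → M/I/I/I on L1; bus BusRdX; mem=40
  op2 P0: store L1 := 53 → M/I/I/I on L1; bus (none); mem=40
  op3 P2: load  L1 → S/I/S/I on L1; bus BusRd Flush; mem=53
  op4 P2: load  L1 → S/I/S/I on L1; bus (none); mem=53
  op5 P0: load  L0 → E/I/I/I on L0; bus BusRd; mem=0
  op6 P1: store L0 := 72 → I/M/I/I on L0; bus BusRdX; mem=0
  op7 P0: load  L0 → S/S/I/I on L0; bus BusRd Flush; mem=72
  op8 P2: store L0 := 45 → I/I/M/I on L0; bus BusRdX; mem=72
  op9 P1: load  L0 → I/S/S/I on L0; bus BusRd Flush; mem=45
  op10 P1: load  L1 → S/S/S/I on L1; bus BusRd; mem=53
  op11 P2: load  L1 → S/S/S/I on L1; bus (none); mem=53
  op12 P3: load  L0 → I/S/S/S on L0; bus BusRd; mem=45
  op13 P1: load  L1 → S/S/S/I on L1; bus (none); mem=53
  op14 P1: load  L1 → S/S/S/I on L1; bus (none); mem=53
  op15 P0: store L0 := 69 → M/I/I/I on L0; bus BusRdX; mem=45
  op16 P3: load  L1 → S/S/S/S on L1; bus BusRd; mem=53
  op17 P3: store L0 := 78 → I/I/I/M on L0; bus BusRdX Flush; mem=69
  op18 P3: load  L1 → S/S/S/S on L1; bus (none); mem=53
  op19 P3: load  L1 → S/S/S/S on L1; bus (none); mem=53

memory[L1] = 53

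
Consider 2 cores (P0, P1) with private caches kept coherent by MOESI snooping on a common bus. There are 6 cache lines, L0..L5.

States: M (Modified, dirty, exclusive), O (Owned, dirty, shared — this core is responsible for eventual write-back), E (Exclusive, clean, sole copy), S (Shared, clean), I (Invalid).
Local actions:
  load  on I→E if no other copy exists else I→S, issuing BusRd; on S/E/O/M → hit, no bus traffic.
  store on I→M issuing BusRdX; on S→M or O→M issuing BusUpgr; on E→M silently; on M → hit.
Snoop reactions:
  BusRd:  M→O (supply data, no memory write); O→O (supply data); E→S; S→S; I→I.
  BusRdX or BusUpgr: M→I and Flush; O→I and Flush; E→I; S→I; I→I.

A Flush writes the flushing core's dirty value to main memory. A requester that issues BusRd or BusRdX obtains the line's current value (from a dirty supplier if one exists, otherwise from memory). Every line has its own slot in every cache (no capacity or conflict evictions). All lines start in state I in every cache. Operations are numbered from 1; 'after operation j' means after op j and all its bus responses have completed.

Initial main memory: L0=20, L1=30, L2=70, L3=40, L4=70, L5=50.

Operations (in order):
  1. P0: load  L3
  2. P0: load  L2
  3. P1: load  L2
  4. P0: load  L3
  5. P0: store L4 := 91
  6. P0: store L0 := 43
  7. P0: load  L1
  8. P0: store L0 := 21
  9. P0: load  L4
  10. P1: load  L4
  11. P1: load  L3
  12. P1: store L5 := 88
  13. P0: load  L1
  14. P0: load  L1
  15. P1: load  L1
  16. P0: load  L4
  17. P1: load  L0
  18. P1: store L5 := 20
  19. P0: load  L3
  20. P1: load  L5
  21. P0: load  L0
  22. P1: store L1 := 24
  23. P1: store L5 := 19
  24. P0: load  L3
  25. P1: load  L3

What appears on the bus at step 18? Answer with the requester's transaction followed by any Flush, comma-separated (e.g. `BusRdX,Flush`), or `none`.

bus = none

[1] P0: load  L3 | P0:E(40), P1:I | bus: BusRd
[2] P0: load  L2 | P0:E(70), P1:I | bus: BusRd
[3] P1: load  L2 | P0:S(70), P1:S(70) | bus: BusRd
[4] P0: load  L3 | P0:E(40), P1:I | bus: none
[5] P0: store L4 := 91 | P0:M(91), P1:I | bus: BusRdX
[6] P0: store L0 := 43 | P0:M(43), P1:I | bus: BusRdX
[7] P0: load  L1 | P0:E(30), P1:I | bus: BusRd
[8] P0: store L0 := 21 | P0:M(21), P1:I | bus: none
[9] P0: load  L4 | P0:M(91), P1:I | bus: none
[10] P1: load  L4 | P0:O(91), P1:S(91) | bus: BusRd
[11] P1: load  L3 | P0:S(40), P1:S(40) | bus: BusRd
[12] P1: store L5 := 88 | P0:I, P1:M(88) | bus: BusRdX
[13] P0: load  L1 | P0:E(30), P1:I | bus: none
[14] P0: load  L1 | P0:E(30), P1:I | bus: none
[15] P1: load  L1 | P0:S(30), P1:S(30) | bus: BusRd
[16] P0: load  L4 | P0:O(91), P1:S(91) | bus: none
[17] P1: load  L0 | P0:O(21), P1:S(21) | bus: BusRd
[18] P1: store L5 := 20 | P0:I, P1:M(20) | bus: none
[19] P0: load  L3 | P0:S(40), P1:S(40) | bus: none
[20] P1: load  L5 | P0:I, P1:M(20) | bus: none
[21] P0: load  L0 | P0:O(21), P1:S(21) | bus: none
[22] P1: store L1 := 24 | P0:I, P1:M(24) | bus: BusUpgr
[23] P1: store L5 := 19 | P0:I, P1:M(19) | bus: none
[24] P0: load  L3 | P0:S(40), P1:S(40) | bus: none
[25] P1: load  L3 | P0:S(40), P1:S(40) | bus: none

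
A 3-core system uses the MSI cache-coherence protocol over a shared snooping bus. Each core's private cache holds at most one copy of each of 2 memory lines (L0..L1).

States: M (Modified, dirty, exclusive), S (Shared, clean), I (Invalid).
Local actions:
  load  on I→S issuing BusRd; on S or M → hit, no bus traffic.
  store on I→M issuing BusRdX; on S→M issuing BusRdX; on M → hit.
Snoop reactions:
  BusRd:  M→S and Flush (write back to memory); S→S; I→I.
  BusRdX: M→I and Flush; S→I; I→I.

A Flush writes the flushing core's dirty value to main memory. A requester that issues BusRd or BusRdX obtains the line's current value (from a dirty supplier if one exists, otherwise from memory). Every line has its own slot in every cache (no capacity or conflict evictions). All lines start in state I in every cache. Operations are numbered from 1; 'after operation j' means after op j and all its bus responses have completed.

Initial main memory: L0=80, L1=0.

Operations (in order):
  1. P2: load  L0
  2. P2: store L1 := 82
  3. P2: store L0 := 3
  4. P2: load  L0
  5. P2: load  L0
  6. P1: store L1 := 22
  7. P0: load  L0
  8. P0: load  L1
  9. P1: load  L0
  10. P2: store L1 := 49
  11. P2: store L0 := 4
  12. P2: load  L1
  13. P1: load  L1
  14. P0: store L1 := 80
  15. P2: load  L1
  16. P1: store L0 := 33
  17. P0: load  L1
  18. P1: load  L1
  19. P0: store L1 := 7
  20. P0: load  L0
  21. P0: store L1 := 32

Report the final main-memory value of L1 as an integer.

memory[L1] = 80

step 1: P2: load  L0  ⟶  IIS  (L0)  txn=BusRd  M[L0]=80
step 2: P2: store L1 := 82  ⟶  IIM  (L1)  txn=BusRdX  M[L1]=0
step 3: P2: store L0 := 3  ⟶  IIM  (L0)  txn=BusRdX  M[L0]=80
step 4: P2: load  L0  ⟶  IIM  (L0)  txn=∅  M[L0]=80
step 5: P2: load  L0  ⟶  IIM  (L0)  txn=∅  M[L0]=80
step 6: P1: store L1 := 22  ⟶  IMI  (L1)  txn=BusRdX+Flush  M[L1]=82
step 7: P0: load  L0  ⟶  SIS  (L0)  txn=BusRd+Flush  M[L0]=3
step 8: P0: load  L1  ⟶  SSI  (L1)  txn=BusRd+Flush  M[L1]=22
step 9: P1: load  L0  ⟶  SSS  (L0)  txn=BusRd  M[L0]=3
step 10: P2: store L1 := 49  ⟶  IIM  (L1)  txn=BusRdX  M[L1]=22
step 11: P2: store L0 := 4  ⟶  IIM  (L0)  txn=BusRdX  M[L0]=3
step 12: P2: load  L1  ⟶  IIM  (L1)  txn=∅  M[L1]=22
step 13: P1: load  L1  ⟶  ISS  (L1)  txn=BusRd+Flush  M[L1]=49
step 14: P0: store L1 := 80  ⟶  MII  (L1)  txn=BusRdX  M[L1]=49
step 15: P2: load  L1  ⟶  SIS  (L1)  txn=BusRd+Flush  M[L1]=80
step 16: P1: store L0 := 33  ⟶  IMI  (L0)  txn=BusRdX+Flush  M[L0]=4
step 17: P0: load  L1  ⟶  SIS  (L1)  txn=∅  M[L1]=80
step 18: P1: load  L1  ⟶  SSS  (L1)  txn=BusRd  M[L1]=80
step 19: P0: store L1 := 7  ⟶  MII  (L1)  txn=BusRdX  M[L1]=80
step 20: P0: load  L0  ⟶  SSI  (L0)  txn=BusRd+Flush  M[L0]=33
step 21: P0: store L1 := 32  ⟶  MII  (L1)  txn=∅  M[L1]=80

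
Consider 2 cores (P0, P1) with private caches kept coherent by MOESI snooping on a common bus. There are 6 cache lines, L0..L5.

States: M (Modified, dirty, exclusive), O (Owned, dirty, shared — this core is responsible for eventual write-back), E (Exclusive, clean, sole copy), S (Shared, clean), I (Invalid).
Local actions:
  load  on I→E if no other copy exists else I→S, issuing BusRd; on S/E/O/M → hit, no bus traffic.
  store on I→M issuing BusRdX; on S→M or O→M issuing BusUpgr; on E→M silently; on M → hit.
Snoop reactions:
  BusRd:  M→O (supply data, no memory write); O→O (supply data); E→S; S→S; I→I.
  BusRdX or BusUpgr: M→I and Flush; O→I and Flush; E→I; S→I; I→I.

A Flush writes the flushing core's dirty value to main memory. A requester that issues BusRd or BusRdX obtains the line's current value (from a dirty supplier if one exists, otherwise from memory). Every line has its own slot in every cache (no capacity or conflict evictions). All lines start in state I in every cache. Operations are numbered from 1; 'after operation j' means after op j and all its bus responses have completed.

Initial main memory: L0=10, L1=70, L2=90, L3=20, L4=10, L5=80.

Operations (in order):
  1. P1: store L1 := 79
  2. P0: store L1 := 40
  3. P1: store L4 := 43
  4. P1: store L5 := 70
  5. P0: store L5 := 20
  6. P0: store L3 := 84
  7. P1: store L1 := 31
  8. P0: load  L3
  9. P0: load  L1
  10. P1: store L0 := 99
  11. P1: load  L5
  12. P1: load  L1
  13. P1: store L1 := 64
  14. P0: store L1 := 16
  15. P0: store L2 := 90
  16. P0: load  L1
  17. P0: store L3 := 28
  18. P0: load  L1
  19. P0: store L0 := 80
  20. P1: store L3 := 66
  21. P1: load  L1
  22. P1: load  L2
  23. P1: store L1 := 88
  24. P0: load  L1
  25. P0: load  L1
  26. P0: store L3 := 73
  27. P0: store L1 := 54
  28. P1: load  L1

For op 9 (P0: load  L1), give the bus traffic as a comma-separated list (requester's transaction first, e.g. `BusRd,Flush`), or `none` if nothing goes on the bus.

bus = BusRd

[1] P1: store L1 := 79 | P0:I, P1:M(79) | bus: BusRdX
[2] P0: store L1 := 40 | P0:M(40), P1:I | bus: BusRdX,Flush
[3] P1: store L4 := 43 | P0:I, P1:M(43) | bus: BusRdX
[4] P1: store L5 := 70 | P0:I, P1:M(70) | bus: BusRdX
[5] P0: store L5 := 20 | P0:M(20), P1:I | bus: BusRdX,Flush
[6] P0: store L3 := 84 | P0:M(84), P1:I | bus: BusRdX
[7] P1: store L1 := 31 | P0:I, P1:M(31) | bus: BusRdX,Flush
[8] P0: load  L3 | P0:M(84), P1:I | bus: none
[9] P0: load  L1 | P0:S(31), P1:O(31) | bus: BusRd
[10] P1: store L0 := 99 | P0:I, P1:M(99) | bus: BusRdX
[11] P1: load  L5 | P0:O(20), P1:S(20) | bus: BusRd
[12] P1: load  L1 | P0:S(31), P1:O(31) | bus: none
[13] P1: store L1 := 64 | P0:I, P1:M(64) | bus: BusUpgr
[14] P0: store L1 := 16 | P0:M(16), P1:I | bus: BusRdX,Flush
[15] P0: store L2 := 90 | P0:M(90), P1:I | bus: BusRdX
[16] P0: load  L1 | P0:M(16), P1:I | bus: none
[17] P0: store L3 := 28 | P0:M(28), P1:I | bus: none
[18] P0: load  L1 | P0:M(16), P1:I | bus: none
[19] P0: store L0 := 80 | P0:M(80), P1:I | bus: BusRdX,Flush
[20] P1: store L3 := 66 | P0:I, P1:M(66) | bus: BusRdX,Flush
[21] P1: load  L1 | P0:O(16), P1:S(16) | bus: BusRd
[22] P1: load  L2 | P0:O(90), P1:S(90) | bus: BusRd
[23] P1: store L1 := 88 | P0:I, P1:M(88) | bus: BusUpgr,Flush
[24] P0: load  L1 | P0:S(88), P1:O(88) | bus: BusRd
[25] P0: load  L1 | P0:S(88), P1:O(88) | bus: none
[26] P0: store L3 := 73 | P0:M(73), P1:I | bus: BusRdX,Flush
[27] P0: store L1 := 54 | P0:M(54), P1:I | bus: BusUpgr,Flush
[28] P1: load  L1 | P0:O(54), P1:S(54) | bus: BusRd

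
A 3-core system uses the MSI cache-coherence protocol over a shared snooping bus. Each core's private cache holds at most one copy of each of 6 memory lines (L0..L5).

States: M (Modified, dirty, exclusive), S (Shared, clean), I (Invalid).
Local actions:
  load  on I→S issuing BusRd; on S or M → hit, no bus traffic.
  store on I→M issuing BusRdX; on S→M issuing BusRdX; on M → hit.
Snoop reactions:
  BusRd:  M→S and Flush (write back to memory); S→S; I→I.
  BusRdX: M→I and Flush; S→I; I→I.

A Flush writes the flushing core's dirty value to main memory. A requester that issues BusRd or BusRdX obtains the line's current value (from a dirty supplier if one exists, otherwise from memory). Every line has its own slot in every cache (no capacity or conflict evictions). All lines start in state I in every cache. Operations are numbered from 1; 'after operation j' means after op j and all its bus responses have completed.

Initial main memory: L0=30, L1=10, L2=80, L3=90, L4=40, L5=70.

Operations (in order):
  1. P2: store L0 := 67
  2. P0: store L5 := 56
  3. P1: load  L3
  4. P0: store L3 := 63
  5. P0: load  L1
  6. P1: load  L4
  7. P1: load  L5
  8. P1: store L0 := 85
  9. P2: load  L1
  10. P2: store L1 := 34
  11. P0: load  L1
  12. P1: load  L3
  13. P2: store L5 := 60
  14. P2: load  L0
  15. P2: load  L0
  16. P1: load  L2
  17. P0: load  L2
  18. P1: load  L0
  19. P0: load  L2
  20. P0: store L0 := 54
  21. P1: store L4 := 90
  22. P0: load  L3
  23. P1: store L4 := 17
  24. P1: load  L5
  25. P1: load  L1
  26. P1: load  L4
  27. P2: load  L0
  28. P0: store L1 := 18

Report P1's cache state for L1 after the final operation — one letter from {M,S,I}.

state = I

[1] P2: store L0 := 67 | P0:I, P1:I, P2:M(67) | bus: BusRdX
[2] P0: store L5 := 56 | P0:M(56), P1:I, P2:I | bus: BusRdX
[3] P1: load  L3 | P0:I, P1:S(90), P2:I | bus: BusRd
[4] P0: store L3 := 63 | P0:M(63), P1:I, P2:I | bus: BusRdX
[5] P0: load  L1 | P0:S(10), P1:I, P2:I | bus: BusRd
[6] P1: load  L4 | P0:I, P1:S(40), P2:I | bus: BusRd
[7] P1: load  L5 | P0:S(56), P1:S(56), P2:I | bus: BusRd,Flush
[8] P1: store L0 := 85 | P0:I, P1:M(85), P2:I | bus: BusRdX,Flush
[9] P2: load  L1 | P0:S(10), P1:I, P2:S(10) | bus: BusRd
[10] P2: store L1 := 34 | P0:I, P1:I, P2:M(34) | bus: BusRdX
[11] P0: load  L1 | P0:S(34), P1:I, P2:S(34) | bus: BusRd,Flush
[12] P1: load  L3 | P0:S(63), P1:S(63), P2:I | bus: BusRd,Flush
[13] P2: store L5 := 60 | P0:I, P1:I, P2:M(60) | bus: BusRdX
[14] P2: load  L0 | P0:I, P1:S(85), P2:S(85) | bus: BusRd,Flush
[15] P2: load  L0 | P0:I, P1:S(85), P2:S(85) | bus: none
[16] P1: load  L2 | P0:I, P1:S(80), P2:I | bus: BusRd
[17] P0: load  L2 | P0:S(80), P1:S(80), P2:I | bus: BusRd
[18] P1: load  L0 | P0:I, P1:S(85), P2:S(85) | bus: none
[19] P0: load  L2 | P0:S(80), P1:S(80), P2:I | bus: none
[20] P0: store L0 := 54 | P0:M(54), P1:I, P2:I | bus: BusRdX
[21] P1: store L4 := 90 | P0:I, P1:M(90), P2:I | bus: BusRdX
[22] P0: load  L3 | P0:S(63), P1:S(63), P2:I | bus: none
[23] P1: store L4 := 17 | P0:I, P1:M(17), P2:I | bus: none
[24] P1: load  L5 | P0:I, P1:S(60), P2:S(60) | bus: BusRd,Flush
[25] P1: load  L1 | P0:S(34), P1:S(34), P2:S(34) | bus: BusRd
[26] P1: load  L4 | P0:I, P1:M(17), P2:I | bus: none
[27] P2: load  L0 | P0:S(54), P1:I, P2:S(54) | bus: BusRd,Flush
[28] P0: store L1 := 18 | P0:M(18), P1:I, P2:I | bus: BusRdX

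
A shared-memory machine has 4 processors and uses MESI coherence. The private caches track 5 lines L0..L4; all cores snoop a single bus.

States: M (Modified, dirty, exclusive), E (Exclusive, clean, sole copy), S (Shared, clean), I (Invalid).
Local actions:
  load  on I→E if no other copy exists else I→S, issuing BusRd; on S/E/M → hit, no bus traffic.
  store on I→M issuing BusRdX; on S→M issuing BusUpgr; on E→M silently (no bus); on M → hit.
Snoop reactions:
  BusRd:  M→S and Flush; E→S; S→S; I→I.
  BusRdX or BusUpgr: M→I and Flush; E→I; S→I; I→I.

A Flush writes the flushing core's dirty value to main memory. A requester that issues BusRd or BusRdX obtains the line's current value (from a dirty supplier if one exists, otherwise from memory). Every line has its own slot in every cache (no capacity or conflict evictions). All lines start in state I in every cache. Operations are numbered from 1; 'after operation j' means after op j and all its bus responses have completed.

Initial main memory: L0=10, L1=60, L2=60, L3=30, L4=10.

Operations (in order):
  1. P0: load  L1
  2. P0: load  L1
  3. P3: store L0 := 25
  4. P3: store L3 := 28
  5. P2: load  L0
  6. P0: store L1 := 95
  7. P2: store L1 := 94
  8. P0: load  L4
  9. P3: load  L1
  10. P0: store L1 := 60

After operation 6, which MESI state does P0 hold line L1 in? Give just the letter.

  op1 P0: load  L1 → E/I/I/I on L1; bus BusRd; mem=60
  op2 P0: load  L1 → E/I/I/I on L1; bus (none); mem=60
  op3 P3: store L0 := 25 → I/I/I/M on L0; bus BusRdX; mem=10
  op4 P3: store L3 := 28 → I/I/I/M on L3; bus BusRdX; mem=30
  op5 P2: load  L0 → I/I/S/S on L0; bus BusRd Flush; mem=25
  op6 P0: store L1 := 95 → M/I/I/I on L1; bus (none); mem=60
  op7 P2: store L1 := 94 → I/I/M/I on L1; bus BusRdX Flush; mem=95
  op8 P0: load  L4 → E/I/I/I on L4; bus BusRd; mem=10
  op9 P3: load  L1 → I/I/S/S on L1; bus BusRd Flush; mem=94
  op10 P0: store L1 := 60 → M/I/I/I on L1; bus BusRdX; mem=94

state = M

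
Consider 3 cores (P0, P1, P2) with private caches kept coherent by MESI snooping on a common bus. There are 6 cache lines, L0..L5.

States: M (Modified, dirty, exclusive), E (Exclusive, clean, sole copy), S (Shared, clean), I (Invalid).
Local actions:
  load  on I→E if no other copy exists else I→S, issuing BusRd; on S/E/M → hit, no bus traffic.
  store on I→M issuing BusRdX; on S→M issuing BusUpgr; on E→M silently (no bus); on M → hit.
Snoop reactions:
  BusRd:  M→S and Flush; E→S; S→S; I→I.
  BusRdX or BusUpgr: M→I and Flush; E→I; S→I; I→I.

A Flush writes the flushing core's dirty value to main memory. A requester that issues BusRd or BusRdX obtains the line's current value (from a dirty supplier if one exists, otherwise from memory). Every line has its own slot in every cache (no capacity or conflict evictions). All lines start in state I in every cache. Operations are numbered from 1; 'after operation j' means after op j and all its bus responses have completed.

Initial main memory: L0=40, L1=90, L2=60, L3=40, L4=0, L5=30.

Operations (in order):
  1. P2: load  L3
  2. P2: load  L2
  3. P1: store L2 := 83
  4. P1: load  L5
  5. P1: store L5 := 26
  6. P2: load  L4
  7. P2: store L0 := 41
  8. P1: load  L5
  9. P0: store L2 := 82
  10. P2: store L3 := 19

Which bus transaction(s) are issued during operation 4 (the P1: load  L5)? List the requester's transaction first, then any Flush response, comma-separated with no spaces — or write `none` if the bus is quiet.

1. P2: load  L3  bus=[BusRd]  L3: P0=I P1=I P2=E  mem[L3]=40
2. P2: load  L2  bus=[BusRd]  L2: P0=I P1=I P2=E  mem[L2]=60
3. P1: store L2 := 83  bus=[BusRdX]  L2: P0=I P1=M P2=I  mem[L2]=60
4. P1: load  L5  bus=[BusRd]  L5: P0=I P1=E P2=I  mem[L5]=30
5. P1: store L5 := 26  bus=[-]  L5: P0=I P1=M P2=I  mem[L5]=30
6. P2: load  L4  bus=[BusRd]  L4: P0=I P1=I P2=E  mem[L4]=0
7. P2: store L0 := 41  bus=[BusRdX]  L0: P0=I P1=I P2=M  mem[L0]=40
8. P1: load  L5  bus=[-]  L5: P0=I P1=M P2=I  mem[L5]=30
9. P0: store L2 := 82  bus=[BusRdX,Flush]  L2: P0=M P1=I P2=I  mem[L2]=83
10. P2: store L3 := 19  bus=[-]  L3: P0=I P1=I P2=M  mem[L3]=40

bus = BusRd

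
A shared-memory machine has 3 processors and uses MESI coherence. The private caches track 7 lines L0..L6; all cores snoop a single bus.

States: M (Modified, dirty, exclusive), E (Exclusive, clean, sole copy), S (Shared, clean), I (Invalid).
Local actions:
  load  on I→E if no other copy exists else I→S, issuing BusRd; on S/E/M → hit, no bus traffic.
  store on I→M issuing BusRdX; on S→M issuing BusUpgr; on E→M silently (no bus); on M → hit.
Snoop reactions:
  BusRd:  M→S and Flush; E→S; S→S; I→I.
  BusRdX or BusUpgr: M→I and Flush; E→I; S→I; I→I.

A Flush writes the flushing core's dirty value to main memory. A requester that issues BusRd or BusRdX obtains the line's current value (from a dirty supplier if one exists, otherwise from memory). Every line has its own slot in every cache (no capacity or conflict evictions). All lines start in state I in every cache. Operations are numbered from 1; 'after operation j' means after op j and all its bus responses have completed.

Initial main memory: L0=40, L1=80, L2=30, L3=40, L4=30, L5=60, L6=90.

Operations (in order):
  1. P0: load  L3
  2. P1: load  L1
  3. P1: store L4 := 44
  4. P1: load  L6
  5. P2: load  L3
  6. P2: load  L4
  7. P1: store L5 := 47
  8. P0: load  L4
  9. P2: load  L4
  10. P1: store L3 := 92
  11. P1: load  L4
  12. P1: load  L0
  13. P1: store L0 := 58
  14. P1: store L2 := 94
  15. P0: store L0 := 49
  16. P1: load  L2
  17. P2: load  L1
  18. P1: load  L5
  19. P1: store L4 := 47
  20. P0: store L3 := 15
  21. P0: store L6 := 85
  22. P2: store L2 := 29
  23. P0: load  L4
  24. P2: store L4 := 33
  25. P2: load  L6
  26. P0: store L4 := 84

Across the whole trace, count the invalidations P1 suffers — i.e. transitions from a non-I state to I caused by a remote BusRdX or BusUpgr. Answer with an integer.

invalidations = 5

  op1 P0: load  L3 → E/I/I on L3; bus BusRd; mem=40
  op2 P1: load  L1 → I/E/I on L1; bus BusRd; mem=80
  op3 P1: store L4 := 44 → I/M/I on L4; bus BusRdX; mem=30
  op4 P1: load  L6 → I/E/I on L6; bus BusRd; mem=90
  op5 P2: load  L3 → S/I/S on L3; bus BusRd; mem=40
  op6 P2: load  L4 → I/S/S on L4; bus BusRd Flush; mem=44
  op7 P1: store L5 := 47 → I/M/I on L5; bus BusRdX; mem=60
  op8 P0: load  L4 → S/S/S on L4; bus BusRd; mem=44
  op9 P2: load  L4 → S/S/S on L4; bus (none); mem=44
  op10 P1: store L3 := 92 → I/M/I on L3; bus BusRdX; mem=40
  op11 P1: load  L4 → S/S/S on L4; bus (none); mem=44
  op12 P1: load  L0 → I/E/I on L0; bus BusRd; mem=40
  op13 P1: store L0 := 58 → I/M/I on L0; bus (none); mem=40
  op14 P1: store L2 := 94 → I/M/I on L2; bus BusRdX; mem=30
  op15 P0: store L0 := 49 → M/I/I on L0; bus BusRdX Flush; mem=58
  op16 P1: load  L2 → I/M/I on L2; bus (none); mem=30
  op17 P2: load  L1 → I/S/S on L1; bus BusRd; mem=80
  op18 P1: load  L5 → I/M/I on L5; bus (none); mem=60
  op19 P1: store L4 := 47 → I/M/I on L4; bus BusUpgr; mem=44
  op20 P0: store L3 := 15 → M/I/I on L3; bus BusRdX Flush; mem=92
  op21 P0: store L6 := 85 → M/I/I on L6; bus BusRdX; mem=90
  op22 P2: store L2 := 29 → I/I/M on L2; bus BusRdX Flush; mem=94
  op23 P0: load  L4 → S/S/I on L4; bus BusRd Flush; mem=47
  op24 P2: store L4 := 33 → I/I/M on L4; bus BusRdX; mem=47
  op25 P2: load  L6 → S/I/S on L6; bus BusRd Flush; mem=85
  op26 P0: store L4 := 84 → M/I/I on L4; bus BusRdX Flush; mem=33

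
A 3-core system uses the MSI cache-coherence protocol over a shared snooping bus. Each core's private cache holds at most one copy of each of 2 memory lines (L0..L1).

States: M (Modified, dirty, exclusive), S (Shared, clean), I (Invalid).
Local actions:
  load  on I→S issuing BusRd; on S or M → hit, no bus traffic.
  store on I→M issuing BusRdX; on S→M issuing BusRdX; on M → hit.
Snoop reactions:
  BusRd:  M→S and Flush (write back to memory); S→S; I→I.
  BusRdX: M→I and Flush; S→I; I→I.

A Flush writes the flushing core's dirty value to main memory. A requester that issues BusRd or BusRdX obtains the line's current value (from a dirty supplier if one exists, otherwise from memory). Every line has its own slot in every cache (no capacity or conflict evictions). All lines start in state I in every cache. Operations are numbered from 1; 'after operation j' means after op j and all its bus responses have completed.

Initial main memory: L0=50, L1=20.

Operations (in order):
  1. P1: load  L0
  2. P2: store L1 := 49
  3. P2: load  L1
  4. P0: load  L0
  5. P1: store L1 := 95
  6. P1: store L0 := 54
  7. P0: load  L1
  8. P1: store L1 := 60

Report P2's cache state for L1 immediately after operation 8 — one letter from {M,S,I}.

  op1 P1: load  L0 → I/S/I on L0; bus BusRd; mem=50
  op2 P2: store L1 := 49 → I/I/M on L1; bus BusRdX; mem=20
  op3 P2: load  L1 → I/I/M on L1; bus (none); mem=20
  op4 P0: load  L0 → S/S/I on L0; bus BusRd; mem=50
  op5 P1: store L1 := 95 → I/M/I on L1; bus BusRdX Flush; mem=49
  op6 P1: store L0 := 54 → I/M/I on L0; bus BusRdX; mem=50
  op7 P0: load  L1 → S/S/I on L1; bus BusRd Flush; mem=95
  op8 P1: store L1 := 60 → I/M/I on L1; bus BusRdX; mem=95

state = I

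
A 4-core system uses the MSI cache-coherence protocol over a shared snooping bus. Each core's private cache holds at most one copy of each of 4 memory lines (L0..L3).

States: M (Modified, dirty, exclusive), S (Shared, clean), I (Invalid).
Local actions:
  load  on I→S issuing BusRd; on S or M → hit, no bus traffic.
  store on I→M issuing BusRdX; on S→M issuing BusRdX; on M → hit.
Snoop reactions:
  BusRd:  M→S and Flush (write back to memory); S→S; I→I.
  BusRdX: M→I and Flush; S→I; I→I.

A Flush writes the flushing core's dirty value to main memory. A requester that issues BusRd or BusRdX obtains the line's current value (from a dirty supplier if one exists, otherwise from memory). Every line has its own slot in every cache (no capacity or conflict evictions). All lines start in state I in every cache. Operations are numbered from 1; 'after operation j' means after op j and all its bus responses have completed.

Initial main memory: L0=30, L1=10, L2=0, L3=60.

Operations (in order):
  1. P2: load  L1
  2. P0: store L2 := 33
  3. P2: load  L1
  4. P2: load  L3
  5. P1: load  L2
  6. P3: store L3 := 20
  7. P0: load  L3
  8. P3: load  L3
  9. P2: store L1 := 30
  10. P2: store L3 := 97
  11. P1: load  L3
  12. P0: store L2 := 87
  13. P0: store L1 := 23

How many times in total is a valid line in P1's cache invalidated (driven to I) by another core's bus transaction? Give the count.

invalidations = 1

1. P2: load  L1  bus=[BusRd]  L1: P0=I P1=I P2=S P3=I  mem[L1]=10
2. P0: store L2 := 33  bus=[BusRdX]  L2: P0=M P1=I P2=I P3=I  mem[L2]=0
3. P2: load  L1  bus=[-]  L1: P0=I P1=I P2=S P3=I  mem[L1]=10
4. P2: load  L3  bus=[BusRd]  L3: P0=I P1=I P2=S P3=I  mem[L3]=60
5. P1: load  L2  bus=[BusRd,Flush]  L2: P0=S P1=S P2=I P3=I  mem[L2]=33
6. P3: store L3 := 20  bus=[BusRdX]  L3: P0=I P1=I P2=I P3=M  mem[L3]=60
7. P0: load  L3  bus=[BusRd,Flush]  L3: P0=S P1=I P2=I P3=S  mem[L3]=20
8. P3: load  L3  bus=[-]  L3: P0=S P1=I P2=I P3=S  mem[L3]=20
9. P2: store L1 := 30  bus=[BusRdX]  L1: P0=I P1=I P2=M P3=I  mem[L1]=10
10. P2: store L3 := 97  bus=[BusRdX]  L3: P0=I P1=I P2=M P3=I  mem[L3]=20
11. P1: load  L3  bus=[BusRd,Flush]  L3: P0=I P1=S P2=S P3=I  mem[L3]=97
12. P0: store L2 := 87  bus=[BusRdX]  L2: P0=M P1=I P2=I P3=I  mem[L2]=33
13. P0: store L1 := 23  bus=[BusRdX,Flush]  L1: P0=M P1=I P2=I P3=I  mem[L1]=30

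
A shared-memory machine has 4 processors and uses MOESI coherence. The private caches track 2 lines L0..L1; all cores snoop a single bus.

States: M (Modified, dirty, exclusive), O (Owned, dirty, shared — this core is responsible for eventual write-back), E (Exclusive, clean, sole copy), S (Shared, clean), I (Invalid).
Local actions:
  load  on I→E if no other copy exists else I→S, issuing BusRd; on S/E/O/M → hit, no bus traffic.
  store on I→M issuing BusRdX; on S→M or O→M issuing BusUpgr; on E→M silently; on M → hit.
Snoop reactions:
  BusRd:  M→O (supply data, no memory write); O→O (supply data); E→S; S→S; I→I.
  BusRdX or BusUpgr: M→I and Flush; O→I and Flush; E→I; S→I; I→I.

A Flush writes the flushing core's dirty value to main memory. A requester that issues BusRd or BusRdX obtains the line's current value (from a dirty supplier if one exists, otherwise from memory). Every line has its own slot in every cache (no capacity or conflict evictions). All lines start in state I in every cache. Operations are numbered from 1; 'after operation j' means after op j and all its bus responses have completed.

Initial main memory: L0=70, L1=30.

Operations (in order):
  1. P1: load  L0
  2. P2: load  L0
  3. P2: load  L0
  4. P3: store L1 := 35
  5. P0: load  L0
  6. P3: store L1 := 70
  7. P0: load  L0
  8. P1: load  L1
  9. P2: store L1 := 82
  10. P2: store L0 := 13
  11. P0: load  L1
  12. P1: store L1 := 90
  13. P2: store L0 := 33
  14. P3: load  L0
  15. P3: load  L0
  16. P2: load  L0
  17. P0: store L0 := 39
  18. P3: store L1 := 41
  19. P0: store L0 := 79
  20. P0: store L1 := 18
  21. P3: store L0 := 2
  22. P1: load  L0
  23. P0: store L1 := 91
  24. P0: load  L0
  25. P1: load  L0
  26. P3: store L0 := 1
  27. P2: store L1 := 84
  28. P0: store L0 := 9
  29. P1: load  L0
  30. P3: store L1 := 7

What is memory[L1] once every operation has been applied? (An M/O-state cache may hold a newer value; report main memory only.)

memory[L1] = 84

  op1 P1: load  L0 → I/E/I/I on L0; bus BusRd; mem=70
  op2 P2: load  L0 → I/S/S/I on L0; bus BusRd; mem=70
  op3 P2: load  L0 → I/S/S/I on L0; bus (none); mem=70
  op4 P3: store L1 := 35 → I/I/I/M on L1; bus BusRdX; mem=30
  op5 P0: load  L0 → S/S/S/I on L0; bus BusRd; mem=70
  op6 P3: store L1 := 70 → I/I/I/M on L1; bus (none); mem=30
  op7 P0: load  L0 → S/S/S/I on L0; bus (none); mem=70
  op8 P1: load  L1 → I/S/I/O on L1; bus BusRd; mem=30
  op9 P2: store L1 := 82 → I/I/M/I on L1; bus BusRdX Flush; mem=70
  op10 P2: store L0 := 13 → I/I/M/I on L0; bus BusUpgr; mem=70
  op11 P0: load  L1 → S/I/O/I on L1; bus BusRd; mem=70
  op12 P1: store L1 := 90 → I/M/I/I on L1; bus BusRdX Flush; mem=82
  op13 P2: store L0 := 33 → I/I/M/I on L0; bus (none); mem=70
  op14 P3: load  L0 → I/I/O/S on L0; bus BusRd; mem=70
  op15 P3: load  L0 → I/I/O/S on L0; bus (none); mem=70
  op16 P2: load  L0 → I/I/O/S on L0; bus (none); mem=70
  op17 P0: store L0 := 39 → M/I/I/I on L0; bus BusRdX Flush; mem=33
  op18 P3: store L1 := 41 → I/I/I/M on L1; bus BusRdX Flush; mem=90
  op19 P0: store L0 := 79 → M/I/I/I on L0; bus (none); mem=33
  op20 P0: store L1 := 18 → M/I/I/I on L1; bus BusRdX Flush; mem=41
  op21 P3: store L0 := 2 → I/I/I/M on L0; bus BusRdX Flush; mem=79
  op22 P1: load  L0 → I/S/I/O on L0; bus BusRd; mem=79
  op23 P0: store L1 := 91 → M/I/I/I on L1; bus (none); mem=41
  op24 P0: load  L0 → S/S/I/O on L0; bus BusRd; mem=79
  op25 P1: load  L0 → S/S/I/O on L0; bus (none); mem=79
  op26 P3: store L0 := 1 → I/I/I/M on L0; bus BusUpgr; mem=79
  op27 P2: store L1 := 84 → I/I/M/I on L1; bus BusRdX Flush; mem=91
  op28 P0: store L0 := 9 → M/I/I/I on L0; bus BusRdX Flush; mem=1
  op29 P1: load  L0 → O/S/I/I on L0; bus BusRd; mem=1
  op30 P3: store L1 := 7 → I/I/I/M on L1; bus BusRdX Flush; mem=84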